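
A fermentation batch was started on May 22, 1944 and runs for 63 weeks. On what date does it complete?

August 6, 1945

Counting forward 63 weeks = 441 days from May 22, 1944.
May has 31 days, so 31 − 22 = 9 days remain after May 22, 1944; 441 − 9 = 432 left.
June 1944 has 30 days: 432 − 30 = 402 left.
July 1944 has 31 days: 402 − 31 = 371 left.
August 1944 has 31 days: 371 − 31 = 340 left.
September 1944 has 30 days: 340 − 30 = 310 left.
October 1944 has 31 days: 310 − 31 = 279 left.
November 1944 has 30 days: 279 − 30 = 249 left.
December 1944 has 31 days: 249 − 31 = 218 left.
January 1945 has 31 days: 218 − 31 = 187 left.
February 1945 has 28 days (1945 is not a leap year): 187 − 28 = 159 left.
March 1945 has 31 days: 159 − 31 = 128 left.
April 1945 has 30 days: 128 − 30 = 98 left.
May 1945 has 31 days: 98 − 31 = 67 left.
June 1945 has 30 days: 67 − 30 = 37 left.
July 1945 has 31 days: 37 − 31 = 6 left.
6 days into August 1945 → August 6, 1945.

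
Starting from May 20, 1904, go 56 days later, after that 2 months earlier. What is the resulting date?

May 15, 1904

Advancing 56 days from May 20, 1904:
May has 31 days, so 31 − 20 = 11 days remain after May 20, 1904; 56 − 11 = 45 left.
June 1904 has 30 days: 45 − 30 = 15 left.
15 days into July 1904 → July 15, 1904.
Subtracting 2 months from July 15, 1904:
month 7 − 2 = 5 → May 1904.
Day 15 is valid in May, giving May 15, 1904.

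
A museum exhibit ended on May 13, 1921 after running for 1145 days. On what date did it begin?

Counting back 1145 days from May 13, 1921.
Going back 13 days from May 13, 1921 reaches the end of the previous month; 1145 − 13 = 1132 left.
April 1921 has 30 days: 1132 − 30 = 1102 left.
March 1921 has 31 days: 1102 − 31 = 1071 left.
February 1921 has 28 days (1921 is not a leap year): 1071 − 28 = 1043 left.
January 1921 has 31 days: 1043 − 31 = 1012 left.
December 1920 has 31 days: 1012 − 31 = 981 left.
November 1920 has 30 days: 981 − 30 = 951 left.
October 1920 has 31 days: 951 − 31 = 920 left.
September 1920 has 30 days: 920 − 30 = 890 left.
August 1920 has 31 days: 890 − 31 = 859 left.
July 1920 has 31 days: 859 − 31 = 828 left.
June 1920 has 30 days: 828 − 30 = 798 left.
May 1920 has 31 days: 798 − 31 = 767 left.
April 1920 has 30 days: 767 − 30 = 737 left.
March 1920 has 31 days: 737 − 31 = 706 left.
February 1920 has 29 days (1920 is a leap year): 706 − 29 = 677 left.
January 1920 has 31 days: 677 − 31 = 646 left.
December 1919 has 31 days: 646 − 31 = 615 left.
November 1919 has 30 days: 615 − 30 = 585 left.
October 1919 has 31 days: 585 − 31 = 554 left.
September 1919 has 30 days: 554 − 30 = 524 left.
August 1919 has 31 days: 524 − 31 = 493 left.
July 1919 has 31 days: 493 − 31 = 462 left.
June 1919 has 30 days: 462 − 30 = 432 left.
May 1919 has 31 days: 432 − 31 = 401 left.
April 1919 has 30 days: 401 − 30 = 371 left.
March 1919 has 31 days: 371 − 31 = 340 left.
February 1919 has 28 days (1919 is not a leap year): 340 − 28 = 312 left.
January 1919 has 31 days: 312 − 31 = 281 left.
December 1918 has 31 days: 281 − 31 = 250 left.
November 1918 has 30 days: 250 − 30 = 220 left.
October 1918 has 31 days: 220 − 31 = 189 left.
September 1918 has 30 days: 189 − 30 = 159 left.
August 1918 has 31 days: 159 − 31 = 128 left.
July 1918 has 31 days: 128 − 31 = 97 left.
June 1918 has 30 days: 97 − 30 = 67 left.
May 1918 has 31 days: 67 − 31 = 36 left.
April 1918 has 30 days: 36 − 30 = 6 left.
March 1918 has 31 days; 31 − 6 = 25 → March 25, 1918.

March 25, 1918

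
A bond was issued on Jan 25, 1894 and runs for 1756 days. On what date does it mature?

Adding 1756 days from January 25, 1894.
January has 31 days, so 31 − 25 = 6 days remain after January 25, 1894; 1756 − 6 = 1750 left.
February 1894 has 28 days (1894 is not a leap year): 1750 − 28 = 1722 left.
March 1894 has 31 days: 1722 − 31 = 1691 left.
April 1894 has 30 days: 1691 − 30 = 1661 left.
May 1894 has 31 days: 1661 − 31 = 1630 left.
June 1894 has 30 days: 1630 − 30 = 1600 left.
July 1894 has 31 days: 1600 − 31 = 1569 left.
August 1894 has 31 days: 1569 − 31 = 1538 left.
September 1894 has 30 days: 1538 − 30 = 1508 left.
October 1894 has 31 days: 1508 − 31 = 1477 left.
November 1894 has 30 days: 1477 − 30 = 1447 left.
December 1894 has 31 days: 1447 − 31 = 1416 left.
January 1895 has 31 days: 1416 − 31 = 1385 left.
February 1895 has 28 days (1895 is not a leap year): 1385 − 28 = 1357 left.
March 1895 has 31 days: 1357 − 31 = 1326 left.
April 1895 has 30 days: 1326 − 30 = 1296 left.
May 1895 has 31 days: 1296 − 31 = 1265 left.
June 1895 has 30 days: 1265 − 30 = 1235 left.
July 1895 has 31 days: 1235 − 31 = 1204 left.
August 1895 has 31 days: 1204 − 31 = 1173 left.
September 1895 has 30 days: 1173 − 30 = 1143 left.
October 1895 has 31 days: 1143 − 31 = 1112 left.
November 1895 has 30 days: 1112 − 30 = 1082 left.
December 1895 has 31 days: 1082 − 31 = 1051 left.
January 1896 has 31 days: 1051 − 31 = 1020 left.
February 1896 has 29 days (1896 is a leap year): 1020 − 29 = 991 left.
March 1896 has 31 days: 991 − 31 = 960 left.
April 1896 has 30 days: 960 − 30 = 930 left.
May 1896 has 31 days: 930 − 31 = 899 left.
June 1896 has 30 days: 899 − 30 = 869 left.
July 1896 has 31 days: 869 − 31 = 838 left.
August 1896 has 31 days: 838 − 31 = 807 left.
September 1896 has 30 days: 807 − 30 = 777 left.
October 1896 has 31 days: 777 − 31 = 746 left.
November 1896 has 30 days: 746 − 30 = 716 left.
December 1896 has 31 days: 716 − 31 = 685 left.
January 1897 has 31 days: 685 − 31 = 654 left.
February 1897 has 28 days (1897 is not a leap year): 654 − 28 = 626 left.
March 1897 has 31 days: 626 − 31 = 595 left.
April 1897 has 30 days: 595 − 30 = 565 left.
May 1897 has 31 days: 565 − 31 = 534 left.
June 1897 has 30 days: 534 − 30 = 504 left.
July 1897 has 31 days: 504 − 31 = 473 left.
August 1897 has 31 days: 473 − 31 = 442 left.
September 1897 has 30 days: 442 − 30 = 412 left.
October 1897 has 31 days: 412 − 31 = 381 left.
November 1897 has 30 days: 381 − 30 = 351 left.
December 1897 has 31 days: 351 − 31 = 320 left.
January 1898 has 31 days: 320 − 31 = 289 left.
February 1898 has 28 days (1898 is not a leap year): 289 − 28 = 261 left.
March 1898 has 31 days: 261 − 31 = 230 left.
April 1898 has 30 days: 230 − 30 = 200 left.
May 1898 has 31 days: 200 − 31 = 169 left.
June 1898 has 30 days: 169 − 30 = 139 left.
July 1898 has 31 days: 139 − 31 = 108 left.
August 1898 has 31 days: 108 − 31 = 77 left.
September 1898 has 30 days: 77 − 30 = 47 left.
October 1898 has 31 days: 47 − 31 = 16 left.
16 days into November 1898 → November 16, 1898.

November 16, 1898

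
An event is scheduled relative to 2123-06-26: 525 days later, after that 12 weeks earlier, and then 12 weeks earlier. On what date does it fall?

Advancing 525 days from June 26, 2123:
June has 30 days, so 30 − 26 = 4 days remain after June 26, 2123; 525 − 4 = 521 left.
July 2123 has 31 days: 521 − 31 = 490 left.
August 2123 has 31 days: 490 − 31 = 459 left.
September 2123 has 30 days: 459 − 30 = 429 left.
October 2123 has 31 days: 429 − 31 = 398 left.
November 2123 has 30 days: 398 − 30 = 368 left.
December 2123 has 31 days: 368 − 31 = 337 left.
January 2124 has 31 days: 337 − 31 = 306 left.
February 2124 has 29 days (2124 is a leap year): 306 − 29 = 277 left.
March 2124 has 31 days: 277 − 31 = 246 left.
April 2124 has 30 days: 246 − 30 = 216 left.
May 2124 has 31 days: 216 − 31 = 185 left.
June 2124 has 30 days: 185 − 30 = 155 left.
July 2124 has 31 days: 155 − 31 = 124 left.
August 2124 has 31 days: 124 − 31 = 93 left.
September 2124 has 30 days: 93 − 30 = 63 left.
October 2124 has 31 days: 63 − 31 = 32 left.
November 2124 has 30 days: 32 − 30 = 2 left.
2 days into December 2124 → December 2, 2124.
Counting back 12 weeks (= 84 days) from December 2, 2124:
Going back 2 days from December 2, 2124 reaches the end of the previous month; 84 − 2 = 82 left.
November 2124 has 30 days: 82 − 30 = 52 left.
October 2124 has 31 days: 52 − 31 = 21 left.
September 2124 has 30 days; 30 − 21 = 9 → September 9, 2124.
Going back 12 weeks (= 84 days) from September 9, 2124:
Going back 9 days from September 9, 2124 reaches the end of the previous month; 84 − 9 = 75 left.
August 2124 has 31 days: 75 − 31 = 44 left.
July 2124 has 31 days: 44 − 31 = 13 left.
June 2124 has 30 days; 30 − 13 = 17 → June 17, 2124.

June 17, 2124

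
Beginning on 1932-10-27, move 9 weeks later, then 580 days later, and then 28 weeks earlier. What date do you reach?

January 17, 1934

Counting forward 9 weeks (= 63 days) from October 27, 1932:
October has 31 days, so 31 − 27 = 4 days remain after October 27, 1932; 63 − 4 = 59 left.
November 1932 has 30 days: 59 − 30 = 29 left.
29 days into December 1932 → December 29, 1932.
Advancing 580 days from December 29, 1932:
December has 31 days, so 31 − 29 = 2 days remain after December 29, 1932; 580 − 2 = 578 left.
January 1933 has 31 days: 578 − 31 = 547 left.
February 1933 has 28 days (1933 is not a leap year): 547 − 28 = 519 left.
March 1933 has 31 days: 519 − 31 = 488 left.
April 1933 has 30 days: 488 − 30 = 458 left.
May 1933 has 31 days: 458 − 31 = 427 left.
June 1933 has 30 days: 427 − 30 = 397 left.
July 1933 has 31 days: 397 − 31 = 366 left.
August 1933 has 31 days: 366 − 31 = 335 left.
September 1933 has 30 days: 335 − 30 = 305 left.
October 1933 has 31 days: 305 − 31 = 274 left.
November 1933 has 30 days: 274 − 30 = 244 left.
December 1933 has 31 days: 244 − 31 = 213 left.
January 1934 has 31 days: 213 − 31 = 182 left.
February 1934 has 28 days (1934 is not a leap year): 182 − 28 = 154 left.
March 1934 has 31 days: 154 − 31 = 123 left.
April 1934 has 30 days: 123 − 30 = 93 left.
May 1934 has 31 days: 93 − 31 = 62 left.
June 1934 has 30 days: 62 − 30 = 32 left.
July 1934 has 31 days: 32 − 31 = 1 left.
1 day into August 1934 → August 1, 1934.
Going back 28 weeks (= 196 days) from August 1, 1934:
Going back 1 day from August 1, 1934 reaches the end of the previous month; 196 − 1 = 195 left.
July 1934 has 31 days: 195 − 31 = 164 left.
June 1934 has 30 days: 164 − 30 = 134 left.
May 1934 has 31 days: 134 − 31 = 103 left.
April 1934 has 30 days: 103 − 30 = 73 left.
March 1934 has 31 days: 73 − 31 = 42 left.
February 1934 has 28 days (1934 is not a leap year): 42 − 28 = 14 left.
January 1934 has 31 days; 31 − 14 = 17 → January 17, 1934.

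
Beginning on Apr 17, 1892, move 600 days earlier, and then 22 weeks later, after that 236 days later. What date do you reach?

September 20, 1891

Counting back 600 days from April 17, 1892:
Going back 17 days from April 17, 1892 reaches the end of the previous month; 600 − 17 = 583 left.
March 1892 has 31 days: 583 − 31 = 552 left.
February 1892 has 29 days (1892 is a leap year): 552 − 29 = 523 left.
January 1892 has 31 days: 523 − 31 = 492 left.
December 1891 has 31 days: 492 − 31 = 461 left.
November 1891 has 30 days: 461 − 30 = 431 left.
October 1891 has 31 days: 431 − 31 = 400 left.
September 1891 has 30 days: 400 − 30 = 370 left.
August 1891 has 31 days: 370 − 31 = 339 left.
July 1891 has 31 days: 339 − 31 = 308 left.
June 1891 has 30 days: 308 − 30 = 278 left.
May 1891 has 31 days: 278 − 31 = 247 left.
April 1891 has 30 days: 247 − 30 = 217 left.
March 1891 has 31 days: 217 − 31 = 186 left.
February 1891 has 28 days (1891 is not a leap year): 186 − 28 = 158 left.
January 1891 has 31 days: 158 − 31 = 127 left.
December 1890 has 31 days: 127 − 31 = 96 left.
November 1890 has 30 days: 96 − 30 = 66 left.
October 1890 has 31 days: 66 − 31 = 35 left.
September 1890 has 30 days: 35 − 30 = 5 left.
August 1890 has 31 days; 31 − 5 = 26 → August 26, 1890.
Counting forward 22 weeks (= 154 days) from August 26, 1890:
August has 31 days, so 31 − 26 = 5 days remain after August 26, 1890; 154 − 5 = 149 left.
September 1890 has 30 days: 149 − 30 = 119 left.
October 1890 has 31 days: 119 − 31 = 88 left.
November 1890 has 30 days: 88 − 30 = 58 left.
December 1890 has 31 days: 58 − 31 = 27 left.
27 days into January 1891 → January 27, 1891.
Counting forward 236 days from January 27, 1891:
January has 31 days, so 31 − 27 = 4 days remain after January 27, 1891; 236 − 4 = 232 left.
February 1891 has 28 days (1891 is not a leap year): 232 − 28 = 204 left.
March 1891 has 31 days: 204 − 31 = 173 left.
April 1891 has 30 days: 173 − 30 = 143 left.
May 1891 has 31 days: 143 − 31 = 112 left.
June 1891 has 30 days: 112 − 30 = 82 left.
July 1891 has 31 days: 82 − 31 = 51 left.
August 1891 has 31 days: 51 − 31 = 20 left.
20 days into September 1891 → September 20, 1891.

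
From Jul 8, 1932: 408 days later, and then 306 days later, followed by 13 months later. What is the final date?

July 22, 1935

Adding 408 days from July 8, 1932:
July has 31 days, so 31 − 8 = 23 days remain after July 8, 1932; 408 − 23 = 385 left.
August 1932 has 31 days: 385 − 31 = 354 left.
September 1932 has 30 days: 354 − 30 = 324 left.
October 1932 has 31 days: 324 − 31 = 293 left.
November 1932 has 30 days: 293 − 30 = 263 left.
December 1932 has 31 days: 263 − 31 = 232 left.
January 1933 has 31 days: 232 − 31 = 201 left.
February 1933 has 28 days (1933 is not a leap year): 201 − 28 = 173 left.
March 1933 has 31 days: 173 − 31 = 142 left.
April 1933 has 30 days: 142 − 30 = 112 left.
May 1933 has 31 days: 112 − 31 = 81 left.
June 1933 has 30 days: 81 − 30 = 51 left.
July 1933 has 31 days: 51 − 31 = 20 left.
20 days into August 1933 → August 20, 1933.
Advancing 306 days from August 20, 1933:
August has 31 days, so 31 − 20 = 11 days remain after August 20, 1933; 306 − 11 = 295 left.
September 1933 has 30 days: 295 − 30 = 265 left.
October 1933 has 31 days: 265 − 31 = 234 left.
November 1933 has 30 days: 234 − 30 = 204 left.
December 1933 has 31 days: 204 − 31 = 173 left.
January 1934 has 31 days: 173 − 31 = 142 left.
February 1934 has 28 days (1934 is not a leap year): 142 − 28 = 114 left.
March 1934 has 31 days: 114 − 31 = 83 left.
April 1934 has 30 days: 83 − 30 = 53 left.
May 1934 has 31 days: 53 − 31 = 22 left.
22 days into June 1934 → June 22, 1934.
Adding 13 months from June 22, 1934:
month 6 + 13 = 19, which is month 7 of year 1935 → July 1935.
Day 22 is valid in July, giving July 22, 1935.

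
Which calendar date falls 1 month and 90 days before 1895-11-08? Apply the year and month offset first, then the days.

Counting back 1 month and 90 days from November 8, 1895: first the month/year part, then the days.
month 11 − 1 = 10 → October 1895.
Day 8 is valid in October, giving October 8, 1895.
Now subtract 90 days from October 8, 1895.
Going back 8 days from October 8, 1895 reaches the end of the previous month; 90 − 8 = 82 left.
September 1895 has 30 days: 82 − 30 = 52 left.
August 1895 has 31 days: 52 − 31 = 21 left.
July 1895 has 31 days; 31 − 21 = 10 → July 10, 1895.

July 10, 1895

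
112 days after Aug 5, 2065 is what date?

November 25, 2065

Advancing 112 days from August 5, 2065.
August has 31 days, so 31 − 5 = 26 days remain after August 5, 2065; 112 − 26 = 86 left.
September 2065 has 30 days: 86 − 30 = 56 left.
October 2065 has 31 days: 56 − 31 = 25 left.
25 days into November 2065 → November 25, 2065.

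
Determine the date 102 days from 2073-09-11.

December 22, 2073

Counting forward 102 days from September 11, 2073.
September has 30 days, so 30 − 11 = 19 days remain after September 11, 2073; 102 − 19 = 83 left.
October 2073 has 31 days: 83 − 31 = 52 left.
November 2073 has 30 days: 52 − 30 = 22 left.
22 days into December 2073 → December 22, 2073.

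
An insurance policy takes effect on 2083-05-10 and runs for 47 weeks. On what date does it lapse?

April 3, 2084

Counting forward 47 weeks = 329 days from May 10, 2083.
May has 31 days, so 31 − 10 = 21 days remain after May 10, 2083; 329 − 21 = 308 left.
June 2083 has 30 days: 308 − 30 = 278 left.
July 2083 has 31 days: 278 − 31 = 247 left.
August 2083 has 31 days: 247 − 31 = 216 left.
September 2083 has 30 days: 216 − 30 = 186 left.
October 2083 has 31 days: 186 − 31 = 155 left.
November 2083 has 30 days: 155 − 30 = 125 left.
December 2083 has 31 days: 125 − 31 = 94 left.
January 2084 has 31 days: 94 − 31 = 63 left.
February 2084 has 29 days (2084 is a leap year): 63 − 29 = 34 left.
March 2084 has 31 days: 34 − 31 = 3 left.
3 days into April 2084 → April 3, 2084.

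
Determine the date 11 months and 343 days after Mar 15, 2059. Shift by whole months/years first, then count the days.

January 23, 2061

Advancing 11 months and 343 days from March 15, 2059: first the month/year part, then the days.
month 3 + 11 = 14, which is month 2 of year 2060 → February 2060.
Day 15 is valid in February, giving February 15, 2060.
Now add 343 days from February 15, 2060.
February has 29 days, so 29 − 15 = 14 days remain after February 15, 2060; 343 − 14 = 329 left.
March 2060 has 31 days: 329 − 31 = 298 left.
April 2060 has 30 days: 298 − 30 = 268 left.
May 2060 has 31 days: 268 − 31 = 237 left.
June 2060 has 30 days: 237 − 30 = 207 left.
July 2060 has 31 days: 207 − 31 = 176 left.
August 2060 has 31 days: 176 − 31 = 145 left.
September 2060 has 30 days: 145 − 30 = 115 left.
October 2060 has 31 days: 115 − 31 = 84 left.
November 2060 has 30 days: 84 − 30 = 54 left.
December 2060 has 31 days: 54 − 31 = 23 left.
23 days into January 2061 → January 23, 2061.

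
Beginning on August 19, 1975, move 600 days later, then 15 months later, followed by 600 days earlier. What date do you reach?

November 17, 1976

Adding 600 days from August 19, 1975:
August has 31 days, so 31 − 19 = 12 days remain after August 19, 1975; 600 − 12 = 588 left.
September 1975 has 30 days: 588 − 30 = 558 left.
October 1975 has 31 days: 558 − 31 = 527 left.
November 1975 has 30 days: 527 − 30 = 497 left.
December 1975 has 31 days: 497 − 31 = 466 left.
January 1976 has 31 days: 466 − 31 = 435 left.
February 1976 has 29 days (1976 is a leap year): 435 − 29 = 406 left.
March 1976 has 31 days: 406 − 31 = 375 left.
April 1976 has 30 days: 375 − 30 = 345 left.
May 1976 has 31 days: 345 − 31 = 314 left.
June 1976 has 30 days: 314 − 30 = 284 left.
July 1976 has 31 days: 284 − 31 = 253 left.
August 1976 has 31 days: 253 − 31 = 222 left.
September 1976 has 30 days: 222 − 30 = 192 left.
October 1976 has 31 days: 192 − 31 = 161 left.
November 1976 has 30 days: 161 − 30 = 131 left.
December 1976 has 31 days: 131 − 31 = 100 left.
January 1977 has 31 days: 100 − 31 = 69 left.
February 1977 has 28 days (1977 is not a leap year): 69 − 28 = 41 left.
March 1977 has 31 days: 41 − 31 = 10 left.
10 days into April 1977 → April 10, 1977.
Advancing 15 months from April 10, 1977:
month 4 + 15 = 19, which is month 7 of year 1978 → July 1978.
Day 10 is valid in July, giving July 10, 1978.
Subtracting 600 days from July 10, 1978:
Going back 10 days from July 10, 1978 reaches the end of the previous month; 600 − 10 = 590 left.
June 1978 has 30 days: 590 − 30 = 560 left.
May 1978 has 31 days: 560 − 31 = 529 left.
April 1978 has 30 days: 529 − 30 = 499 left.
March 1978 has 31 days: 499 − 31 = 468 left.
February 1978 has 28 days (1978 is not a leap year): 468 − 28 = 440 left.
January 1978 has 31 days: 440 − 31 = 409 left.
December 1977 has 31 days: 409 − 31 = 378 left.
November 1977 has 30 days: 378 − 30 = 348 left.
October 1977 has 31 days: 348 − 31 = 317 left.
September 1977 has 30 days: 317 − 30 = 287 left.
August 1977 has 31 days: 287 − 31 = 256 left.
July 1977 has 31 days: 256 − 31 = 225 left.
June 1977 has 30 days: 225 − 30 = 195 left.
May 1977 has 31 days: 195 − 31 = 164 left.
April 1977 has 30 days: 164 − 30 = 134 left.
March 1977 has 31 days: 134 − 31 = 103 left.
February 1977 has 28 days (1977 is not a leap year): 103 − 28 = 75 left.
January 1977 has 31 days: 75 − 31 = 44 left.
December 1976 has 31 days: 44 − 31 = 13 left.
November 1976 has 30 days; 30 − 13 = 17 → November 17, 1976.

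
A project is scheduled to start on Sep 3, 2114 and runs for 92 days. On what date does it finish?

Advancing 92 days from September 3, 2114.
September has 30 days, so 30 − 3 = 27 days remain after September 3, 2114; 92 − 27 = 65 left.
October 2114 has 31 days: 65 − 31 = 34 left.
November 2114 has 30 days: 34 − 30 = 4 left.
4 days into December 2114 → December 4, 2114.

December 4, 2114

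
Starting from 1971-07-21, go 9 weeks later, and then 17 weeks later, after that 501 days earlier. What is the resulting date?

Counting forward 9 weeks (= 63 days) from July 21, 1971:
July has 31 days, so 31 − 21 = 10 days remain after July 21, 1971; 63 − 10 = 53 left.
August 1971 has 31 days: 53 − 31 = 22 left.
22 days into September 1971 → September 22, 1971.
Counting forward 17 weeks (= 119 days) from September 22, 1971:
September has 30 days, so 30 − 22 = 8 days remain after September 22, 1971; 119 − 8 = 111 left.
October 1971 has 31 days: 111 − 31 = 80 left.
November 1971 has 30 days: 80 − 30 = 50 left.
December 1971 has 31 days: 50 − 31 = 19 left.
19 days into January 1972 → January 19, 1972.
Counting back 501 days from January 19, 1972:
Going back 19 days from January 19, 1972 reaches the end of the previous month; 501 − 19 = 482 left.
December 1971 has 31 days: 482 − 31 = 451 left.
November 1971 has 30 days: 451 − 30 = 421 left.
October 1971 has 31 days: 421 − 31 = 390 left.
September 1971 has 30 days: 390 − 30 = 360 left.
August 1971 has 31 days: 360 − 31 = 329 left.
July 1971 has 31 days: 329 − 31 = 298 left.
June 1971 has 30 days: 298 − 30 = 268 left.
May 1971 has 31 days: 268 − 31 = 237 left.
April 1971 has 30 days: 237 − 30 = 207 left.
March 1971 has 31 days: 207 − 31 = 176 left.
February 1971 has 28 days (1971 is not a leap year): 176 − 28 = 148 left.
January 1971 has 31 days: 148 − 31 = 117 left.
December 1970 has 31 days: 117 − 31 = 86 left.
November 1970 has 30 days: 86 − 30 = 56 left.
October 1970 has 31 days: 56 − 31 = 25 left.
September 1970 has 30 days; 30 − 25 = 5 → September 5, 1970.

September 5, 1970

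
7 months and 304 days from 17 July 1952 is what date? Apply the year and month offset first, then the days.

Counting forward 7 months and 304 days from July 17, 1952: first the month/year part, then the days.
month 7 + 7 = 14, which is month 2 of year 1953 → February 1953.
Day 17 is valid in February, giving February 17, 1953.
Now add 304 days from February 17, 1953.
February has 28 days, so 28 − 17 = 11 days remain after February 17, 1953; 304 − 11 = 293 left.
March 1953 has 31 days: 293 − 31 = 262 left.
April 1953 has 30 days: 262 − 30 = 232 left.
May 1953 has 31 days: 232 − 31 = 201 left.
June 1953 has 30 days: 201 − 30 = 171 left.
July 1953 has 31 days: 171 − 31 = 140 left.
August 1953 has 31 days: 140 − 31 = 109 left.
September 1953 has 30 days: 109 − 30 = 79 left.
October 1953 has 31 days: 79 − 31 = 48 left.
November 1953 has 30 days: 48 − 30 = 18 left.
18 days into December 1953 → December 18, 1953.

December 18, 1953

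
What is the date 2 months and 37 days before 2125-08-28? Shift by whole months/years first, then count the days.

May 22, 2125

Subtracting 2 months and 37 days from August 28, 2125: first the month/year part, then the days.
month 8 − 2 = 6 → June 2125.
Day 28 is valid in June, giving June 28, 2125.
Now subtract 37 days from June 28, 2125.
Going back 28 days from June 28, 2125 reaches the end of the previous month; 37 − 28 = 9 left.
May 2125 has 31 days; 31 − 9 = 22 → May 22, 2125.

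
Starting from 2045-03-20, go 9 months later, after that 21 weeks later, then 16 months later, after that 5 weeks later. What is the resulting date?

Advancing 9 months from March 20, 2045:
month 3 + 9 = 12 → December 2045.
Day 20 is valid in December, giving December 20, 2045.
Adding 21 weeks (= 147 days) from December 20, 2045:
December has 31 days, so 31 − 20 = 11 days remain after December 20, 2045; 147 − 11 = 136 left.
January 2046 has 31 days: 136 − 31 = 105 left.
February 2046 has 28 days (2046 is not a leap year): 105 − 28 = 77 left.
March 2046 has 31 days: 77 − 31 = 46 left.
April 2046 has 30 days: 46 − 30 = 16 left.
16 days into May 2046 → May 16, 2046.
Counting forward 16 months from May 16, 2046:
month 5 + 16 = 21, which is month 9 of year 2047 → September 2047.
Day 16 is valid in September, giving September 16, 2047.
Advancing 5 weeks (= 35 days) from September 16, 2047:
September has 30 days, so 30 − 16 = 14 days remain after September 16, 2047; 35 − 14 = 21 left.
21 days into October 2047 → October 21, 2047.

October 21, 2047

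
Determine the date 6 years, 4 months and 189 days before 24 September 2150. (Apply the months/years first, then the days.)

November 17, 2143

Subtracting 6 years, 4 months and 189 days from September 24, 2150: first the month/year part, then the days.
-6 years → 2144; month 9 − 4 = 5 → May 2144.
Day 24 is valid in May, giving May 24, 2144.
Now subtract 189 days from May 24, 2144.
Going back 24 days from May 24, 2144 reaches the end of the previous month; 189 − 24 = 165 left.
April 2144 has 30 days: 165 − 30 = 135 left.
March 2144 has 31 days: 135 − 31 = 104 left.
February 2144 has 29 days (2144 is a leap year): 104 − 29 = 75 left.
January 2144 has 31 days: 75 − 31 = 44 left.
December 2143 has 31 days: 44 − 31 = 13 left.
November 2143 has 30 days; 30 − 13 = 17 → November 17, 2143.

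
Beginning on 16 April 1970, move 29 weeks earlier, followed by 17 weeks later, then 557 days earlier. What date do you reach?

Going back 29 weeks (= 203 days) from April 16, 1970:
Going back 16 days from April 16, 1970 reaches the end of the previous month; 203 − 16 = 187 left.
March 1970 has 31 days: 187 − 31 = 156 left.
February 1970 has 28 days (1970 is not a leap year): 156 − 28 = 128 left.
January 1970 has 31 days: 128 − 31 = 97 left.
December 1969 has 31 days: 97 − 31 = 66 left.
November 1969 has 30 days: 66 − 30 = 36 left.
October 1969 has 31 days: 36 − 31 = 5 left.
September 1969 has 30 days; 30 − 5 = 25 → September 25, 1969.
Adding 17 weeks (= 119 days) from September 25, 1969:
September has 30 days, so 30 − 25 = 5 days remain after September 25, 1969; 119 − 5 = 114 left.
October 1969 has 31 days: 114 − 31 = 83 left.
November 1969 has 30 days: 83 − 30 = 53 left.
December 1969 has 31 days: 53 − 31 = 22 left.
22 days into January 1970 → January 22, 1970.
Going back 557 days from January 22, 1970:
Going back 22 days from January 22, 1970 reaches the end of the previous month; 557 − 22 = 535 left.
December 1969 has 31 days: 535 − 31 = 504 left.
November 1969 has 30 days: 504 − 30 = 474 left.
October 1969 has 31 days: 474 − 31 = 443 left.
September 1969 has 30 days: 443 − 30 = 413 left.
August 1969 has 31 days: 413 − 31 = 382 left.
July 1969 has 31 days: 382 − 31 = 351 left.
June 1969 has 30 days: 351 − 30 = 321 left.
May 1969 has 31 days: 321 − 31 = 290 left.
April 1969 has 30 days: 290 − 30 = 260 left.
March 1969 has 31 days: 260 − 31 = 229 left.
February 1969 has 28 days (1969 is not a leap year): 229 − 28 = 201 left.
January 1969 has 31 days: 201 − 31 = 170 left.
December 1968 has 31 days: 170 − 31 = 139 left.
November 1968 has 30 days: 139 − 30 = 109 left.
October 1968 has 31 days: 109 − 31 = 78 left.
September 1968 has 30 days: 78 − 30 = 48 left.
August 1968 has 31 days: 48 − 31 = 17 left.
July 1968 has 31 days; 31 − 17 = 14 → July 14, 1968.

July 14, 1968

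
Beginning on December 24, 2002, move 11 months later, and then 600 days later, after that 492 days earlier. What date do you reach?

Advancing 11 months from December 24, 2002:
month 12 + 11 = 23, which is month 11 of year 2003 → November 2003.
Day 24 is valid in November, giving November 24, 2003.
Adding 600 days from November 24, 2003:
November has 30 days, so 30 − 24 = 6 days remain after November 24, 2003; 600 − 6 = 594 left.
December 2003 has 31 days: 594 − 31 = 563 left.
January 2004 has 31 days: 563 − 31 = 532 left.
February 2004 has 29 days (2004 is a leap year): 532 − 29 = 503 left.
March 2004 has 31 days: 503 − 31 = 472 left.
April 2004 has 30 days: 472 − 30 = 442 left.
May 2004 has 31 days: 442 − 31 = 411 left.
June 2004 has 30 days: 411 − 30 = 381 left.
July 2004 has 31 days: 381 − 31 = 350 left.
August 2004 has 31 days: 350 − 31 = 319 left.
September 2004 has 30 days: 319 − 30 = 289 left.
October 2004 has 31 days: 289 − 31 = 258 left.
November 2004 has 30 days: 258 − 30 = 228 left.
December 2004 has 31 days: 228 − 31 = 197 left.
January 2005 has 31 days: 197 − 31 = 166 left.
February 2005 has 28 days (2005 is not a leap year): 166 − 28 = 138 left.
March 2005 has 31 days: 138 − 31 = 107 left.
April 2005 has 30 days: 107 − 30 = 77 left.
May 2005 has 31 days: 77 − 31 = 46 left.
June 2005 has 30 days: 46 − 30 = 16 left.
16 days into July 2005 → July 16, 2005.
Counting back 492 days from July 16, 2005:
Going back 16 days from July 16, 2005 reaches the end of the previous month; 492 − 16 = 476 left.
June 2005 has 30 days: 476 − 30 = 446 left.
May 2005 has 31 days: 446 − 31 = 415 left.
April 2005 has 30 days: 415 − 30 = 385 left.
March 2005 has 31 days: 385 − 31 = 354 left.
February 2005 has 28 days (2005 is not a leap year): 354 − 28 = 326 left.
January 2005 has 31 days: 326 − 31 = 295 left.
December 2004 has 31 days: 295 − 31 = 264 left.
November 2004 has 30 days: 264 − 30 = 234 left.
October 2004 has 31 days: 234 − 31 = 203 left.
September 2004 has 30 days: 203 − 30 = 173 left.
August 2004 has 31 days: 173 − 31 = 142 left.
July 2004 has 31 days: 142 − 31 = 111 left.
June 2004 has 30 days: 111 − 30 = 81 left.
May 2004 has 31 days: 81 − 31 = 50 left.
April 2004 has 30 days: 50 − 30 = 20 left.
March 2004 has 31 days; 31 − 20 = 11 → March 11, 2004.

March 11, 2004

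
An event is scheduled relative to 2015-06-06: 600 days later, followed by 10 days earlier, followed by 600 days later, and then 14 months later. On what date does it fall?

Adding 600 days from June 6, 2015:
June has 30 days, so 30 − 6 = 24 days remain after June 6, 2015; 600 − 24 = 576 left.
July 2015 has 31 days: 576 − 31 = 545 left.
August 2015 has 31 days: 545 − 31 = 514 left.
September 2015 has 30 days: 514 − 30 = 484 left.
October 2015 has 31 days: 484 − 31 = 453 left.
November 2015 has 30 days: 453 − 30 = 423 left.
December 2015 has 31 days: 423 − 31 = 392 left.
January 2016 has 31 days: 392 − 31 = 361 left.
February 2016 has 29 days (2016 is a leap year): 361 − 29 = 332 left.
March 2016 has 31 days: 332 − 31 = 301 left.
April 2016 has 30 days: 301 − 30 = 271 left.
May 2016 has 31 days: 271 − 31 = 240 left.
June 2016 has 30 days: 240 − 30 = 210 left.
July 2016 has 31 days: 210 − 31 = 179 left.
August 2016 has 31 days: 179 − 31 = 148 left.
September 2016 has 30 days: 148 − 30 = 118 left.
October 2016 has 31 days: 118 − 31 = 87 left.
November 2016 has 30 days: 87 − 30 = 57 left.
December 2016 has 31 days: 57 − 31 = 26 left.
26 days into January 2017 → January 26, 2017.
Counting back 10 days from January 26, 2017:
26 − 10 = 16, still in January 2017.
Adding 600 days from January 16, 2017:
January has 31 days, so 31 − 16 = 15 days remain after January 16, 2017; 600 − 15 = 585 left.
February 2017 has 28 days (2017 is not a leap year): 585 − 28 = 557 left.
March 2017 has 31 days: 557 − 31 = 526 left.
April 2017 has 30 days: 526 − 30 = 496 left.
May 2017 has 31 days: 496 − 31 = 465 left.
June 2017 has 30 days: 465 − 30 = 435 left.
July 2017 has 31 days: 435 − 31 = 404 left.
August 2017 has 31 days: 404 − 31 = 373 left.
September 2017 has 30 days: 373 − 30 = 343 left.
October 2017 has 31 days: 343 − 31 = 312 left.
November 2017 has 30 days: 312 − 30 = 282 left.
December 2017 has 31 days: 282 − 31 = 251 left.
January 2018 has 31 days: 251 − 31 = 220 left.
February 2018 has 28 days (2018 is not a leap year): 220 − 28 = 192 left.
March 2018 has 31 days: 192 − 31 = 161 left.
April 2018 has 30 days: 161 − 30 = 131 left.
May 2018 has 31 days: 131 − 31 = 100 left.
June 2018 has 30 days: 100 − 30 = 70 left.
July 2018 has 31 days: 70 − 31 = 39 left.
August 2018 has 31 days: 39 − 31 = 8 left.
8 days into September 2018 → September 8, 2018.
Advancing 14 months from September 8, 2018:
month 9 + 14 = 23, which is month 11 of year 2019 → November 2019.
Day 8 is valid in November, giving November 8, 2019.

November 8, 2019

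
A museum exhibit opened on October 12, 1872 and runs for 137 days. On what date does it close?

February 26, 1873

Advancing 137 days from October 12, 1872.
October has 31 days, so 31 − 12 = 19 days remain after October 12, 1872; 137 − 19 = 118 left.
November 1872 has 30 days: 118 − 30 = 88 left.
December 1872 has 31 days: 88 − 31 = 57 left.
January 1873 has 31 days: 57 − 31 = 26 left.
26 days into February 1873 → February 26, 1873.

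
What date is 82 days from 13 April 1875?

July 4, 1875

Counting forward 82 days from April 13, 1875.
April has 30 days, so 30 − 13 = 17 days remain after April 13, 1875; 82 − 17 = 65 left.
May 1875 has 31 days: 65 − 31 = 34 left.
June 1875 has 30 days: 34 − 30 = 4 left.
4 days into July 1875 → July 4, 1875.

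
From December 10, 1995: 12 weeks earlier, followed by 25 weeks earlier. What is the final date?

March 26, 1995

Counting back 12 weeks (= 84 days) from December 10, 1995:
Going back 10 days from December 10, 1995 reaches the end of the previous month; 84 − 10 = 74 left.
November 1995 has 30 days: 74 − 30 = 44 left.
October 1995 has 31 days: 44 − 31 = 13 left.
September 1995 has 30 days; 30 − 13 = 17 → September 17, 1995.
Counting back 25 weeks (= 175 days) from September 17, 1995:
Going back 17 days from September 17, 1995 reaches the end of the previous month; 175 − 17 = 158 left.
August 1995 has 31 days: 158 − 31 = 127 left.
July 1995 has 31 days: 127 − 31 = 96 left.
June 1995 has 30 days: 96 − 30 = 66 left.
May 1995 has 31 days: 66 − 31 = 35 left.
April 1995 has 30 days: 35 − 30 = 5 left.
March 1995 has 31 days; 31 − 5 = 26 → March 26, 1995.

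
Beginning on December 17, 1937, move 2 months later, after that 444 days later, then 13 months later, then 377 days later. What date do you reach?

June 19, 1941

Counting forward 2 months from December 17, 1937:
month 12 + 2 = 14, which is month 2 of year 1938 → February 1938.
Day 17 is valid in February, giving February 17, 1938.
Counting forward 444 days from February 17, 1938:
February has 28 days, so 28 − 17 = 11 days remain after February 17, 1938; 444 − 11 = 433 left.
March 1938 has 31 days: 433 − 31 = 402 left.
April 1938 has 30 days: 402 − 30 = 372 left.
May 1938 has 31 days: 372 − 31 = 341 left.
June 1938 has 30 days: 341 − 30 = 311 left.
July 1938 has 31 days: 311 − 31 = 280 left.
August 1938 has 31 days: 280 − 31 = 249 left.
September 1938 has 30 days: 249 − 30 = 219 left.
October 1938 has 31 days: 219 − 31 = 188 left.
November 1938 has 30 days: 188 − 30 = 158 left.
December 1938 has 31 days: 158 − 31 = 127 left.
January 1939 has 31 days: 127 − 31 = 96 left.
February 1939 has 28 days (1939 is not a leap year): 96 − 28 = 68 left.
March 1939 has 31 days: 68 − 31 = 37 left.
April 1939 has 30 days: 37 − 30 = 7 left.
7 days into May 1939 → May 7, 1939.
Advancing 13 months from May 7, 1939:
month 5 + 13 = 18, which is month 6 of year 1940 → June 1940.
Day 7 is valid in June, giving June 7, 1940.
Advancing 377 days from June 7, 1940:
June has 30 days, so 30 − 7 = 23 days remain after June 7, 1940; 377 − 23 = 354 left.
July 1940 has 31 days: 354 − 31 = 323 left.
August 1940 has 31 days: 323 − 31 = 292 left.
September 1940 has 30 days: 292 − 30 = 262 left.
October 1940 has 31 days: 262 − 31 = 231 left.
November 1940 has 30 days: 231 − 30 = 201 left.
December 1940 has 31 days: 201 − 31 = 170 left.
January 1941 has 31 days: 170 − 31 = 139 left.
February 1941 has 28 days (1941 is not a leap year): 139 − 28 = 111 left.
March 1941 has 31 days: 111 − 31 = 80 left.
April 1941 has 30 days: 80 − 30 = 50 left.
May 1941 has 31 days: 50 − 31 = 19 left.
19 days into June 1941 → June 19, 1941.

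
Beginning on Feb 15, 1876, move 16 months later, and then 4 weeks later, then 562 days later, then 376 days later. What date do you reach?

Adding 16 months from February 15, 1876:
month 2 + 16 = 18, which is month 6 of year 1877 → June 1877.
Day 15 is valid in June, giving June 15, 1877.
Counting forward 4 weeks (= 28 days) from June 15, 1877:
June has 30 days, so 30 − 15 = 15 days remain after June 15, 1877; 28 − 15 = 13 left.
13 days into July 1877 → July 13, 1877.
Counting forward 562 days from July 13, 1877:
July has 31 days, so 31 − 13 = 18 days remain after July 13, 1877; 562 − 18 = 544 left.
August 1877 has 31 days: 544 − 31 = 513 left.
September 1877 has 30 days: 513 − 30 = 483 left.
October 1877 has 31 days: 483 − 31 = 452 left.
November 1877 has 30 days: 452 − 30 = 422 left.
December 1877 has 31 days: 422 − 31 = 391 left.
January 1878 has 31 days: 391 − 31 = 360 left.
February 1878 has 28 days (1878 is not a leap year): 360 − 28 = 332 left.
March 1878 has 31 days: 332 − 31 = 301 left.
April 1878 has 30 days: 301 − 30 = 271 left.
May 1878 has 31 days: 271 − 31 = 240 left.
June 1878 has 30 days: 240 − 30 = 210 left.
July 1878 has 31 days: 210 − 31 = 179 left.
August 1878 has 31 days: 179 − 31 = 148 left.
September 1878 has 30 days: 148 − 30 = 118 left.
October 1878 has 31 days: 118 − 31 = 87 left.
November 1878 has 30 days: 87 − 30 = 57 left.
December 1878 has 31 days: 57 − 31 = 26 left.
26 days into January 1879 → January 26, 1879.
Counting forward 376 days from January 26, 1879:
January has 31 days, so 31 − 26 = 5 days remain after January 26, 1879; 376 − 5 = 371 left.
February 1879 has 28 days (1879 is not a leap year): 371 − 28 = 343 left.
March 1879 has 31 days: 343 − 31 = 312 left.
April 1879 has 30 days: 312 − 30 = 282 left.
May 1879 has 31 days: 282 − 31 = 251 left.
June 1879 has 30 days: 251 − 30 = 221 left.
July 1879 has 31 days: 221 − 31 = 190 left.
August 1879 has 31 days: 190 − 31 = 159 left.
September 1879 has 30 days: 159 − 30 = 129 left.
October 1879 has 31 days: 129 − 31 = 98 left.
November 1879 has 30 days: 98 − 30 = 68 left.
December 1879 has 31 days: 68 − 31 = 37 left.
January 1880 has 31 days: 37 − 31 = 6 left.
6 days into February 1880 → February 6, 1880.

February 6, 1880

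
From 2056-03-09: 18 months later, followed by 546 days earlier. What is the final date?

March 12, 2056

Counting forward 18 months from March 9, 2056:
month 3 + 18 = 21, which is month 9 of year 2057 → September 2057.
Day 9 is valid in September, giving September 9, 2057.
Going back 546 days from September 9, 2057:
Going back 9 days from September 9, 2057 reaches the end of the previous month; 546 − 9 = 537 left.
August 2057 has 31 days: 537 − 31 = 506 left.
July 2057 has 31 days: 506 − 31 = 475 left.
June 2057 has 30 days: 475 − 30 = 445 left.
May 2057 has 31 days: 445 − 31 = 414 left.
April 2057 has 30 days: 414 − 30 = 384 left.
March 2057 has 31 days: 384 − 31 = 353 left.
February 2057 has 28 days (2057 is not a leap year): 353 − 28 = 325 left.
January 2057 has 31 days: 325 − 31 = 294 left.
December 2056 has 31 days: 294 − 31 = 263 left.
November 2056 has 30 days: 263 − 30 = 233 left.
October 2056 has 31 days: 233 − 31 = 202 left.
September 2056 has 30 days: 202 − 30 = 172 left.
August 2056 has 31 days: 172 − 31 = 141 left.
July 2056 has 31 days: 141 − 31 = 110 left.
June 2056 has 30 days: 110 − 30 = 80 left.
May 2056 has 31 days: 80 − 31 = 49 left.
April 2056 has 30 days: 49 − 30 = 19 left.
March 2056 has 31 days; 31 − 19 = 12 → March 12, 2056.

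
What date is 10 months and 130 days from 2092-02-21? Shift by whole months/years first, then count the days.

April 30, 2093

Counting forward 10 months and 130 days from February 21, 2092: first the month/year part, then the days.
month 2 + 10 = 12 → December 2092.
Day 21 is valid in December, giving December 21, 2092.
Now add 130 days from December 21, 2092.
December has 31 days, so 31 − 21 = 10 days remain after December 21, 2092; 130 − 10 = 120 left.
January 2093 has 31 days: 120 − 31 = 89 left.
February 2093 has 28 days (2093 is not a leap year): 89 − 28 = 61 left.
March 2093 has 31 days: 61 − 31 = 30 left.
30 days into April 2093 → April 30, 2093.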